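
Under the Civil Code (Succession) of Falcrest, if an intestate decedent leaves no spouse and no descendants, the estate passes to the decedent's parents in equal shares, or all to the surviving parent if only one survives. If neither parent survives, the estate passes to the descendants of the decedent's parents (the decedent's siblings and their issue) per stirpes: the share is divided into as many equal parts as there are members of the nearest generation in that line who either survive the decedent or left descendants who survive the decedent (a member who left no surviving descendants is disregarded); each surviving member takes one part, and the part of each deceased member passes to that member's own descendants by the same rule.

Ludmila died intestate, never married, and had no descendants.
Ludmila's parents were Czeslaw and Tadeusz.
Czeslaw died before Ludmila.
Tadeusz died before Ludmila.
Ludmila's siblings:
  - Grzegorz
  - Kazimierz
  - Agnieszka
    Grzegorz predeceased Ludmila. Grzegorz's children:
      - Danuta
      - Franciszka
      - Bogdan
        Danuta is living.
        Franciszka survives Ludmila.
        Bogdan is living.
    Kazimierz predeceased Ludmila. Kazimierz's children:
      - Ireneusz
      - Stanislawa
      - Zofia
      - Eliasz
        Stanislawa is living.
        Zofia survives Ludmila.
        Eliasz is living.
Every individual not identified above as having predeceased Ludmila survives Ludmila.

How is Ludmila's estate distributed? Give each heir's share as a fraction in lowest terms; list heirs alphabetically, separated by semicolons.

Agnieszka 1/3; Bogdan 1/9; Danuta 1/9; Eliasz 1/12; Franciszka 1/9; Ireneusz 1/12; Stanislawa 1/12; Zofia 1/12

Neither parent survives and there are no descendants, so the estate passes to Ludmila's siblings and their issue per stirpes.
The estate is divided into 3 equal shares of 1/3 among Grzegorz, Kazimierz, Agnieszka.
Grzegorz predeceased; the 1/3 allotted to Grzegorz's branch passes to Grzegorz's issue by representation.
The 1/3 is divided into 3 equal shares of 1/9 among Danuta, Franciszka, Bogdan.
Danuta is living and takes 1/9.
Franciszka is living and takes 1/9.
Bogdan is living and takes 1/9.
Kazimierz predeceased; the 1/3 allotted to Kazimierz's branch passes to Kazimierz's issue by representation.
The 1/3 is divided into 4 equal shares of 1/12 among Ireneusz, Stanislawa, Zofia, Eliasz.
Ireneusz is living and takes 1/12.
Stanislawa is living and takes 1/12.
Zofia is living and takes 1/12.
Eliasz is living and takes 1/12.
Agnieszka is living and takes 1/3.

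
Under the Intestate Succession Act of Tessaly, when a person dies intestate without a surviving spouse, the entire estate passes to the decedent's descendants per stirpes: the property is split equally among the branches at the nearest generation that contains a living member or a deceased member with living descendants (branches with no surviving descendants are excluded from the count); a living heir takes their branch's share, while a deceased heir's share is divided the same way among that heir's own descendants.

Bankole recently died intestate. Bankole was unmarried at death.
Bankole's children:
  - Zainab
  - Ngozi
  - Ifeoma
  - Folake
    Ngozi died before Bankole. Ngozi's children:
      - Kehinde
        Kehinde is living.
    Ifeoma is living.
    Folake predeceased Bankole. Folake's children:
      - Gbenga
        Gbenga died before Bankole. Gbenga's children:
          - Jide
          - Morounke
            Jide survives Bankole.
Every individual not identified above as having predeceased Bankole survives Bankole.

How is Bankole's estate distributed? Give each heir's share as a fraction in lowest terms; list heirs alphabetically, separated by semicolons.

Ifeoma 1/4; Jide 1/8; Kehinde 1/4; Morounke 1/8; Zainab 1/4

There is no surviving spouse, so the entire estate passes to Bankole's descendants per stirpes.
The estate is divided into 4 equal shares of 1/4 among Zainab, Ngozi, Ifeoma, Folake.
Zainab is living and takes 1/4.
Ngozi predeceased; the 1/4 allotted to Ngozi's branch passes to Ngozi's issue by representation.
Kehinde is the sole taker at this level and receives the full 1/4.
Ifeoma is living and takes 1/4.
Folake predeceased; the 1/4 allotted to Folake's branch passes to Folake's issue by representation.
Gbenga's line is the sole branch at this level, so the full 1/4 passes to Gbenga's issue by representation.
The 1/4 is divided into 2 equal shares of 1/8 among Jide, Morounke.
Jide is living and takes 1/8.
Morounke is living and takes 1/8.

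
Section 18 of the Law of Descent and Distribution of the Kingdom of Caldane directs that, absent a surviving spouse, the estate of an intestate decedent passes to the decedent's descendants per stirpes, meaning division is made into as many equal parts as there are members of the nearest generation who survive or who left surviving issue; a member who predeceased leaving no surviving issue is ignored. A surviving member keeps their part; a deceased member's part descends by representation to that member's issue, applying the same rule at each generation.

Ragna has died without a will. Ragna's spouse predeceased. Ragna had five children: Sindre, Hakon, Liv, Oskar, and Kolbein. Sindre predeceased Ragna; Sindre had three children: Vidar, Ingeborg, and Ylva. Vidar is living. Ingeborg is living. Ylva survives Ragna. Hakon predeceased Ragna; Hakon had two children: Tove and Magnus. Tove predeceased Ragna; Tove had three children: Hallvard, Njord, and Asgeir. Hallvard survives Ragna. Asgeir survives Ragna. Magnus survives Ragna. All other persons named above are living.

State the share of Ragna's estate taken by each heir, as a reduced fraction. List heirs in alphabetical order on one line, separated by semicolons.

Asgeir 1/30; Hallvard 1/30; Ingeborg 1/15; Kolbein 1/5; Liv 1/5; Magnus 1/10; Njord 1/30; Oskar 1/5; Vidar 1/15; Ylva 1/15

There is no surviving spouse, so the entire estate passes to Ragna's descendants per stirpes.
The estate is divided into 5 equal shares of 1/5 among Sindre, Hakon, Liv, Oskar, Kolbein.
Sindre predeceased; the 1/5 allotted to Sindre's branch passes to Sindre's issue by representation.
The 1/5 is divided into 3 equal shares of 1/15 among Vidar, Ingeborg, Ylva.
Vidar is living and takes 1/15.
Ingeborg is living and takes 1/15.
Ylva is living and takes 1/15.
Hakon predeceased; the 1/5 allotted to Hakon's branch passes to Hakon's issue by representation.
The 1/5 is divided into 2 equal shares of 1/10 among Tove, Magnus.
Tove predeceased; the 1/10 allotted to Tove's branch passes to Tove's issue by representation.
The 1/10 is divided into 3 equal shares of 1/30 among Hallvard, Njord, Asgeir.
Hallvard is living and takes 1/30.
Njord is living and takes 1/30.
Asgeir is living and takes 1/30.
Magnus is living and takes 1/10.
Liv is living and takes 1/5.
Oskar is living and takes 1/5.
Kolbein is living and takes 1/5.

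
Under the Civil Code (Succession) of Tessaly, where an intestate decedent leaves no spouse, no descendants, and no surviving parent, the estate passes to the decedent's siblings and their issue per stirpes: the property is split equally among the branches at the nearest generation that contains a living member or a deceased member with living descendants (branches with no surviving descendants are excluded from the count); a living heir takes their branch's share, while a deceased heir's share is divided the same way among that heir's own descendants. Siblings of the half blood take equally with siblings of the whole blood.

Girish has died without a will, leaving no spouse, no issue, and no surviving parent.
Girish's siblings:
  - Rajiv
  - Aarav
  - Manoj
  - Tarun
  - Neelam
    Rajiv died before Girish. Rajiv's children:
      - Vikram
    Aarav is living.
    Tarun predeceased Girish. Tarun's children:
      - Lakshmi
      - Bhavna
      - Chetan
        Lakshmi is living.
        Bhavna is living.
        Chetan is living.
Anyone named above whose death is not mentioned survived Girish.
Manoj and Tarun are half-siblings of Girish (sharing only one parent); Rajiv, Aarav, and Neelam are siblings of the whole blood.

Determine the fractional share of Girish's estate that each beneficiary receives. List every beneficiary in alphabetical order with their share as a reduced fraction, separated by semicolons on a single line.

No spouse, descendants, or parent survives, so the estate passes to Girish's siblings per stirpes.
Half-blood and whole-blood siblings take equally under the stated rule.
The estate is divided into 5 equal shares of 1/5 among Rajiv, Aarav, Manoj, Tarun, Neelam.
Rajiv predeceased; the 1/5 allotted to Rajiv's branch passes to Rajiv's issue by representation.
Vikram is the sole taker at this level and receives the full 1/5.
Aarav is living and takes 1/5.
Manoj is living and takes 1/5.
Tarun predeceased; the 1/5 allotted to Tarun's branch passes to Tarun's issue by representation.
The 1/5 is divided into 3 equal shares of 1/15 among Lakshmi, Bhavna, Chetan.
Lakshmi is living and takes 1/15.
Bhavna is living and takes 1/15.
Chetan is living and takes 1/15.
Neelam is living and takes 1/5.

Aarav 1/5; Bhavna 1/15; Chetan 1/15; Lakshmi 1/15; Manoj 1/5; Neelam 1/5; Vikram 1/5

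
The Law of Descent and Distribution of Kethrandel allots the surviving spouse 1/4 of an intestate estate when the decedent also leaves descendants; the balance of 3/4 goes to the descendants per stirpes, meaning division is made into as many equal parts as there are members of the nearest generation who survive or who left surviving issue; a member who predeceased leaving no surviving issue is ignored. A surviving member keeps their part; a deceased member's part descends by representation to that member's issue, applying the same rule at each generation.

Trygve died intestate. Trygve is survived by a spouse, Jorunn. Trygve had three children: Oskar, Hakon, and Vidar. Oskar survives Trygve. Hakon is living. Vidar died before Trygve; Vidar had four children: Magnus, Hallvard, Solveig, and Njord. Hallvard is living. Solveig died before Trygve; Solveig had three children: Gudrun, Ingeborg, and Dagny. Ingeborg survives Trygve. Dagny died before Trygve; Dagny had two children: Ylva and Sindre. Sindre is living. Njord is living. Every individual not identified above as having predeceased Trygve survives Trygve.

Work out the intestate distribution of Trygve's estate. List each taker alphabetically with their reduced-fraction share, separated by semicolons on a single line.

Gudrun 1/48; Hakon 1/4; Hallvard 1/16; Ingeborg 1/48; Jorunn 1/4; Magnus 1/16; Njord 1/16; Oskar 1/4; Sindre 1/96; Ylva 1/96

Jorunn, as surviving spouse, takes 1/4.
The remaining 3/4 passes to Trygve's descendants per stirpes.
The 3/4 is divided into 3 equal shares of 1/4 among Oskar, Hakon, Vidar.
Oskar is living and takes 1/4.
Hakon is living and takes 1/4.
Vidar predeceased; the 1/4 allotted to Vidar's branch passes to Vidar's issue by representation.
The 1/4 is divided into 4 equal shares of 1/16 among Magnus, Hallvard, Solveig, Njord.
Magnus is living and takes 1/16.
Hallvard is living and takes 1/16.
Solveig predeceased; the 1/16 allotted to Solveig's branch passes to Solveig's issue by representation.
The 1/16 is divided into 3 equal shares of 1/48 among Gudrun, Ingeborg, Dagny.
Gudrun is living and takes 1/48.
Ingeborg is living and takes 1/48.
Dagny predeceased; the 1/48 allotted to Dagny's branch passes to Dagny's issue by representation.
The 1/48 is divided into 2 equal shares of 1/96 among Ylva, Sindre.
Ylva is living and takes 1/96.
Sindre is living and takes 1/96.
Njord is living and takes 1/16.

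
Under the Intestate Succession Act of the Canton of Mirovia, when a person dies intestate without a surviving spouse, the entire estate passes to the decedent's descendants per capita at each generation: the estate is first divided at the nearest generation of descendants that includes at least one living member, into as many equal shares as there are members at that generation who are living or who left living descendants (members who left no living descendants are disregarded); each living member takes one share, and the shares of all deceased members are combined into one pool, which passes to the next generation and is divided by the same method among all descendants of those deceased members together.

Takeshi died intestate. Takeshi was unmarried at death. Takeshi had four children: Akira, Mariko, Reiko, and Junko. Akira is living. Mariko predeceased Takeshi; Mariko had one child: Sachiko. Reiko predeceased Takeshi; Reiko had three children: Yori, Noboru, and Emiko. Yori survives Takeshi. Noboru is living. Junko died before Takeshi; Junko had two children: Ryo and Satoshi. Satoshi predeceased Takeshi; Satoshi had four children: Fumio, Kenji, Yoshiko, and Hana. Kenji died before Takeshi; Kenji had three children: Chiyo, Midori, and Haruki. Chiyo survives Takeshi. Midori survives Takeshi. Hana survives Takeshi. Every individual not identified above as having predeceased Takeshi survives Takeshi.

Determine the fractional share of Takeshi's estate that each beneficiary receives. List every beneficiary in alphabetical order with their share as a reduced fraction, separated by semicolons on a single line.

Akira 1/4; Chiyo 1/96; Emiko 1/8; Fumio 1/32; Hana 1/32; Haruki 1/96; Midori 1/96; Noboru 1/8; Ryo 1/8; Sachiko 1/8; Yori 1/8; Yoshiko 1/32

There is no surviving spouse, so the entire estate passes to Takeshi's descendants per capita at each generation.
At generation 1 (Akira, Mariko, Reiko, Junko) there are 4 shares of (1)/4 = 1/4 each.
Living: Akira — each takes 1/4.
Deceased: Mariko, Reiko, and Junko. Their combined 3/4 is pooled and carried to generation 2.
At generation 2 (Sachiko, Yori, Noboru, Emiko, Ryo, Satoshi) there are 6 shares of (3/4)/6 = 1/8 each.
Living: Sachiko, Yori, Noboru, Emiko, and Ryo — each takes 1/8.
Deceased: Satoshi. That 1/8 share is carried to generation 3.
At generation 3 (Fumio, Kenji, Yoshiko, Hana) there are 4 shares of (1/8)/4 = 1/32 each.
Living: Fumio, Yoshiko, and Hana — each takes 1/32.
Deceased: Kenji. That 1/32 share is carried to generation 4.
At generation 4 (Chiyo, Midori, Haruki) there are 3 shares of (1/32)/3 = 1/96 each.
Living: Chiyo, Midori, and Haruki — each takes 1/96.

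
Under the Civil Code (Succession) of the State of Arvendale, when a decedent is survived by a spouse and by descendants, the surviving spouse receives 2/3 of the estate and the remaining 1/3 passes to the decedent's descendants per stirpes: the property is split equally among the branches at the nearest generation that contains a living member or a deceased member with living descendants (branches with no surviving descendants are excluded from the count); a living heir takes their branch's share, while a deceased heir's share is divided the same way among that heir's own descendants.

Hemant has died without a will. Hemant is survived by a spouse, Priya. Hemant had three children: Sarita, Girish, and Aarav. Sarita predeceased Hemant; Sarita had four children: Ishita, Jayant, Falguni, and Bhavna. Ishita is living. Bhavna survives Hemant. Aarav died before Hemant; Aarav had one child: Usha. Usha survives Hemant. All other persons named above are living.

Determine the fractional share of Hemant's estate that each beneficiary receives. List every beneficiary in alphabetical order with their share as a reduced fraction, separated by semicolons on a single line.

Bhavna 1/36; Falguni 1/36; Girish 1/9; Ishita 1/36; Jayant 1/36; Priya 2/3; Usha 1/9

Priya, as surviving spouse, takes 2/3.
The remaining 1/3 passes to Hemant's descendants per stirpes.
The 1/3 is divided into 3 equal shares of 1/9 among Sarita, Girish, Aarav.
Sarita predeceased; the 1/9 allotted to Sarita's branch passes to Sarita's issue by representation.
The 1/9 is divided into 4 equal shares of 1/36 among Ishita, Jayant, Falguni, Bhavna.
Ishita is living and takes 1/36.
Jayant is living and takes 1/36.
Falguni is living and takes 1/36.
Bhavna is living and takes 1/36.
Girish is living and takes 1/9.
Aarav predeceased; the 1/9 allotted to Aarav's branch passes to Aarav's issue by representation.
Usha is the sole taker at this level and receives the full 1/9.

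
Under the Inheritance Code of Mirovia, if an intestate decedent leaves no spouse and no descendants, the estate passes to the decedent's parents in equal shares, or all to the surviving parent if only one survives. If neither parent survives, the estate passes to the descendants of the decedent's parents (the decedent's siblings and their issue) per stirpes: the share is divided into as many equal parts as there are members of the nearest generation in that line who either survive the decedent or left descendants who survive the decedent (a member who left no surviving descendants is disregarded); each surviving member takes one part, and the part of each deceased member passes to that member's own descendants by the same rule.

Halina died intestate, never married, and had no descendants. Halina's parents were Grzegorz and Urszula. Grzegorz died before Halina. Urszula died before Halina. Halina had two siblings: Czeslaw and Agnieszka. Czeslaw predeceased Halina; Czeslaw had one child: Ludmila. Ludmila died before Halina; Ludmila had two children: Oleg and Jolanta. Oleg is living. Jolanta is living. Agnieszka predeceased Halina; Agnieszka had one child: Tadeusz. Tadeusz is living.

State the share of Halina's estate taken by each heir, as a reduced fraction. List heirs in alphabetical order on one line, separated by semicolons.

Jolanta 1/4; Oleg 1/4; Tadeusz 1/2

Neither parent survives and there are no descendants, so the estate passes to Halina's siblings and their issue per stirpes.
The estate is divided into 2 equal shares of 1/2 among Czeslaw, Agnieszka.
Czeslaw predeceased; the 1/2 allotted to Czeslaw's branch passes to Czeslaw's issue by representation.
Ludmila's line is the sole branch at this level, so the full 1/2 passes to Ludmila's issue by representation.
The 1/2 is divided into 2 equal shares of 1/4 among Oleg, Jolanta.
Oleg is living and takes 1/4.
Jolanta is living and takes 1/4.
Agnieszka predeceased; the 1/2 allotted to Agnieszka's branch passes to Agnieszka's issue by representation.
Tadeusz is the sole taker at this level and receives the full 1/2.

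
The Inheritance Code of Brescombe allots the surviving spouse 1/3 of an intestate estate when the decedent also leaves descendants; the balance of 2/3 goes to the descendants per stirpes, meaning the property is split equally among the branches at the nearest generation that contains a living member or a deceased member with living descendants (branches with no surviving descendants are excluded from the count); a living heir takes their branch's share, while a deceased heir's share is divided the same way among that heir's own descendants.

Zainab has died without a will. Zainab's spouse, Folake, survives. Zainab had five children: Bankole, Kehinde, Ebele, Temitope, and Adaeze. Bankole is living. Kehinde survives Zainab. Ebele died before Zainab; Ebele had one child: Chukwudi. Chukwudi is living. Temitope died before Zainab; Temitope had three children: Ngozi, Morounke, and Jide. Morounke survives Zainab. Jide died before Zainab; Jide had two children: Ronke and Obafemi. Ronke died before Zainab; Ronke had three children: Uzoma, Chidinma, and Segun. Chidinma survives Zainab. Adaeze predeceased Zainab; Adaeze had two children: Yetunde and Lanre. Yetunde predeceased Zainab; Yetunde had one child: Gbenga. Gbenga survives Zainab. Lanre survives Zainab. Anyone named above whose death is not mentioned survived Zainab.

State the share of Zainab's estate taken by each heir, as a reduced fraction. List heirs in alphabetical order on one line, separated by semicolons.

Folake, as surviving spouse, takes 1/3.
The remaining 2/3 passes to Zainab's descendants per stirpes.
The 2/3 is divided into 5 equal shares of 2/15 among Bankole, Kehinde, Ebele, Temitope, Adaeze.
Bankole is living and takes 2/15.
Kehinde is living and takes 2/15.
Ebele predeceased; the 2/15 allotted to Ebele's branch passes to Ebele's issue by representation.
Chukwudi is the sole taker at this level and receives the full 2/15.
Temitope predeceased; the 2/15 allotted to Temitope's branch passes to Temitope's issue by representation.
The 2/15 is divided into 3 equal shares of 2/45 among Ngozi, Morounke, Jide.
Ngozi is living and takes 2/45.
Morounke is living and takes 2/45.
Jide predeceased; the 2/45 allotted to Jide's branch passes to Jide's issue by representation.
The 2/45 is divided into 2 equal shares of 1/45 among Ronke, Obafemi.
Ronke predeceased; the 1/45 allotted to Ronke's branch passes to Ronke's issue by representation.
The 1/45 is divided into 3 equal shares of 1/135 among Uzoma, Chidinma, Segun.
Uzoma is living and takes 1/135.
Chidinma is living and takes 1/135.
Segun is living and takes 1/135.
Obafemi is living and takes 1/45.
Adaeze predeceased; the 2/15 allotted to Adaeze's branch passes to Adaeze's issue by representation.
The 2/15 is divided into 2 equal shares of 1/15 among Yetunde, Lanre.
Yetunde predeceased; the 1/15 allotted to Yetunde's branch passes to Yetunde's issue by representation.
Gbenga is the sole taker at this level and receives the full 1/15.
Lanre is living and takes 1/15.

Bankole 2/15; Chidinma 1/135; Chukwudi 2/15; Folake 1/3; Gbenga 1/15; Kehinde 2/15; Lanre 1/15; Morounke 2/45; Ngozi 2/45; Obafemi 1/45; Segun 1/135; Uzoma 1/135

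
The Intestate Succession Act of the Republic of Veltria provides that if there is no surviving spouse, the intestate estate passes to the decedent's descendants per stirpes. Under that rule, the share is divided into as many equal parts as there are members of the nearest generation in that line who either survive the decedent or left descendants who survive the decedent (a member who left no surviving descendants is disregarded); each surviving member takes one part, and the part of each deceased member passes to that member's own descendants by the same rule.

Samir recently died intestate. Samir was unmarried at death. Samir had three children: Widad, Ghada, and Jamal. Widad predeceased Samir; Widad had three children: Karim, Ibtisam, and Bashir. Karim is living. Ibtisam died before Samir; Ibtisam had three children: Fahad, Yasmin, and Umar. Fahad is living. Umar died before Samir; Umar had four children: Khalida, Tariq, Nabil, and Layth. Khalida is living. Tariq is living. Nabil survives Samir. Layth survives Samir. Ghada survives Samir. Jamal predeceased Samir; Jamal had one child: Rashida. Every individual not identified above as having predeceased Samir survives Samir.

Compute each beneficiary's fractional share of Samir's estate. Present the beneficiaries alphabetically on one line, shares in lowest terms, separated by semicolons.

Bashir 1/9; Fahad 1/27; Ghada 1/3; Karim 1/9; Khalida 1/108; Layth 1/108; Nabil 1/108; Rashida 1/3; Tariq 1/108; Yasmin 1/27

There is no surviving spouse, so the entire estate passes to Samir's descendants per stirpes.
The estate is divided into 3 equal shares of 1/3 among Widad, Ghada, Jamal.
Widad predeceased; the 1/3 allotted to Widad's branch passes to Widad's issue by representation.
The 1/3 is divided into 3 equal shares of 1/9 among Karim, Ibtisam, Bashir.
Karim is living and takes 1/9.
Ibtisam predeceased; the 1/9 allotted to Ibtisam's branch passes to Ibtisam's issue by representation.
The 1/9 is divided into 3 equal shares of 1/27 among Fahad, Yasmin, Umar.
Fahad is living and takes 1/27.
Yasmin is living and takes 1/27.
Umar predeceased; the 1/27 allotted to Umar's branch passes to Umar's issue by representation.
The 1/27 is divided into 4 equal shares of 1/108 among Khalida, Tariq, Nabil, Layth.
Khalida is living and takes 1/108.
Tariq is living and takes 1/108.
Nabil is living and takes 1/108.
Layth is living and takes 1/108.
Bashir is living and takes 1/9.
Ghada is living and takes 1/3.
Jamal predeceased; the 1/3 allotted to Jamal's branch passes to Jamal's issue by representation.
Rashida is the sole taker at this level and receives the full 1/3.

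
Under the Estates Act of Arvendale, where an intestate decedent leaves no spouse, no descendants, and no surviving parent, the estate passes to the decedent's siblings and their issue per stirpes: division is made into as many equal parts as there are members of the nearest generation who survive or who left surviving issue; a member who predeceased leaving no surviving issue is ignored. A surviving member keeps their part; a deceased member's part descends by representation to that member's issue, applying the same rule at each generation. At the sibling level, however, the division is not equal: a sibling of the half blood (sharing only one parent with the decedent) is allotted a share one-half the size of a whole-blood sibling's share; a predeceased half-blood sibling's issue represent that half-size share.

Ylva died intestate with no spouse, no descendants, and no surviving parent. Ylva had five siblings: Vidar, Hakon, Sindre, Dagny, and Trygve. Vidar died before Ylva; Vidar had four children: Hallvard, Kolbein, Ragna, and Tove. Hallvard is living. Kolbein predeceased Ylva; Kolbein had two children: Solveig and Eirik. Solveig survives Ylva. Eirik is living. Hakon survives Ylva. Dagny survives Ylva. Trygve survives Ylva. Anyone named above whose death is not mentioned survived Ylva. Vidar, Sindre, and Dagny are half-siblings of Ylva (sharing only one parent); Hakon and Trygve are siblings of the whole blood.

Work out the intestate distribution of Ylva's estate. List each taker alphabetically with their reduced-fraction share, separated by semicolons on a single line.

No spouse, descendants, or parent survives, so the estate passes to Ylva's siblings per stirpes.
Half-blood siblings count for one-half the weight of whole-blood siblings at the initial division.
Dividing 1 in proportion to weights (total weight 7/2): Vidar (weight 1/2) → 1/7; Hakon (weight 1) → 2/7; Sindre (weight 1/2) → 1/7; Dagny (weight 1/2) → 1/7; Trygve (weight 1) → 2/7.
Vidar predeceased; the 1/7 allotted to Vidar's branch passes to Vidar's issue by representation.
The 1/7 is divided into 4 equal shares of 1/28 among Hallvard, Kolbein, Ragna, Tove.
Hallvard is living and takes 1/28.
Kolbein predeceased; the 1/28 allotted to Kolbein's branch passes to Kolbein's issue by representation.
The 1/28 is divided into 2 equal shares of 1/56 among Solveig, Eirik.
Solveig is living and takes 1/56.
Eirik is living and takes 1/56.
Ragna is living and takes 1/28.
Tove is living and takes 1/28.
Hakon is living and takes 2/7.
Sindre is living and takes 1/7.
Dagny is living and takes 1/7.
Trygve is living and takes 2/7.

Dagny 1/7; Eirik 1/56; Hakon 2/7; Hallvard 1/28; Ragna 1/28; Sindre 1/7; Solveig 1/56; Tove 1/28; Trygve 2/7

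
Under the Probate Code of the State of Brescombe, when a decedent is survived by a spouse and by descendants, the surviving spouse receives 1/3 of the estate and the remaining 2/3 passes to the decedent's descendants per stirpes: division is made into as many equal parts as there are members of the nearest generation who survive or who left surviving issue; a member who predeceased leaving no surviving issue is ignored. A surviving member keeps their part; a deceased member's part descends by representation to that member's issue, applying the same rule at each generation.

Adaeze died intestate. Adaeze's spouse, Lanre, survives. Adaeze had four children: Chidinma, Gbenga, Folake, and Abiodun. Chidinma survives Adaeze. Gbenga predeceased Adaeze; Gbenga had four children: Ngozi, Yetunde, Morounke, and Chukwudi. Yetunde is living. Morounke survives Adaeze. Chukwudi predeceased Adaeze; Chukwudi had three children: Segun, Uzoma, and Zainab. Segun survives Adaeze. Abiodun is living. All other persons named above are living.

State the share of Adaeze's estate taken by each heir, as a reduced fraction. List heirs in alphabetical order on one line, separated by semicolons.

Abiodun 1/6; Chidinma 1/6; Folake 1/6; Lanre 1/3; Morounke 1/24; Ngozi 1/24; Segun 1/72; Uzoma 1/72; Yetunde 1/24; Zainab 1/72

Lanre, as surviving spouse, takes 1/3.
The remaining 2/3 passes to Adaeze's descendants per stirpes.
The 2/3 is divided into 4 equal shares of 1/6 among Chidinma, Gbenga, Folake, Abiodun.
Chidinma is living and takes 1/6.
Gbenga predeceased; the 1/6 allotted to Gbenga's branch passes to Gbenga's issue by representation.
The 1/6 is divided into 4 equal shares of 1/24 among Ngozi, Yetunde, Morounke, Chukwudi.
Ngozi is living and takes 1/24.
Yetunde is living and takes 1/24.
Morounke is living and takes 1/24.
Chukwudi predeceased; the 1/24 allotted to Chukwudi's branch passes to Chukwudi's issue by representation.
The 1/24 is divided into 3 equal shares of 1/72 among Segun, Uzoma, Zainab.
Segun is living and takes 1/72.
Uzoma is living and takes 1/72.
Zainab is living and takes 1/72.
Folake is living and takes 1/6.
Abiodun is living and takes 1/6.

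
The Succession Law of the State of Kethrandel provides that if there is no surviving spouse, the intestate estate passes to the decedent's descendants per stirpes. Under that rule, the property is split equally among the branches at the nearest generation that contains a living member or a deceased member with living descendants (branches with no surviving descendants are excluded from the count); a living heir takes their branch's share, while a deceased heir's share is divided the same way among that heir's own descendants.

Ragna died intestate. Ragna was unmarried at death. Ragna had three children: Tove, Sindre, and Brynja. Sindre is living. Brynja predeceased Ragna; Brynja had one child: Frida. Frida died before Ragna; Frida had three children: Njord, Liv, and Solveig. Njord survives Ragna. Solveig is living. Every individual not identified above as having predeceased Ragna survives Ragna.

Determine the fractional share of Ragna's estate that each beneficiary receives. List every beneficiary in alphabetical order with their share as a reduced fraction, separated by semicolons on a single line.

Liv 1/9; Njord 1/9; Sindre 1/3; Solveig 1/9; Tove 1/3

There is no surviving spouse, so the entire estate passes to Ragna's descendants per stirpes.
The estate is divided into 3 equal shares of 1/3 among Tove, Sindre, Brynja.
Tove is living and takes 1/3.
Sindre is living and takes 1/3.
Brynja predeceased; the 1/3 allotted to Brynja's branch passes to Brynja's issue by representation.
Frida's line is the sole branch at this level, so the full 1/3 passes to Frida's issue by representation.
The 1/3 is divided into 3 equal shares of 1/9 among Njord, Liv, Solveig.
Njord is living and takes 1/9.
Liv is living and takes 1/9.
Solveig is living and takes 1/9.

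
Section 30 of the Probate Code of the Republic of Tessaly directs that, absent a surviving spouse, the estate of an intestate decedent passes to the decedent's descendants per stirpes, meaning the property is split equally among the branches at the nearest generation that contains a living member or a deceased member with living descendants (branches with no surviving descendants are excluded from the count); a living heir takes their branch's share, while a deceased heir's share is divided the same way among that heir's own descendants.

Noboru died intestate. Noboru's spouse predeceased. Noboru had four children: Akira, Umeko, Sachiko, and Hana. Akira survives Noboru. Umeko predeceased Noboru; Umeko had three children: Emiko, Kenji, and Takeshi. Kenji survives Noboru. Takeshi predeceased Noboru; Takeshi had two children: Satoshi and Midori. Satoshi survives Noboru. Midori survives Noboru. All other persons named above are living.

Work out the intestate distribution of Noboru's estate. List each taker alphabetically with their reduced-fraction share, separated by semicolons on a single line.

Akira 1/4; Emiko 1/12; Hana 1/4; Kenji 1/12; Midori 1/24; Sachiko 1/4; Satoshi 1/24

There is no surviving spouse, so the entire estate passes to Noboru's descendants per stirpes.
The estate is divided into 4 equal shares of 1/4 among Akira, Umeko, Sachiko, Hana.
Akira is living and takes 1/4.
Umeko predeceased; the 1/4 allotted to Umeko's branch passes to Umeko's issue by representation.
The 1/4 is divided into 3 equal shares of 1/12 among Emiko, Kenji, Takeshi.
Emiko is living and takes 1/12.
Kenji is living and takes 1/12.
Takeshi predeceased; the 1/12 allotted to Takeshi's branch passes to Takeshi's issue by representation.
The 1/12 is divided into 2 equal shares of 1/24 among Satoshi, Midori.
Satoshi is living and takes 1/24.
Midori is living and takes 1/24.
Sachiko is living and takes 1/4.
Hana is living and takes 1/4.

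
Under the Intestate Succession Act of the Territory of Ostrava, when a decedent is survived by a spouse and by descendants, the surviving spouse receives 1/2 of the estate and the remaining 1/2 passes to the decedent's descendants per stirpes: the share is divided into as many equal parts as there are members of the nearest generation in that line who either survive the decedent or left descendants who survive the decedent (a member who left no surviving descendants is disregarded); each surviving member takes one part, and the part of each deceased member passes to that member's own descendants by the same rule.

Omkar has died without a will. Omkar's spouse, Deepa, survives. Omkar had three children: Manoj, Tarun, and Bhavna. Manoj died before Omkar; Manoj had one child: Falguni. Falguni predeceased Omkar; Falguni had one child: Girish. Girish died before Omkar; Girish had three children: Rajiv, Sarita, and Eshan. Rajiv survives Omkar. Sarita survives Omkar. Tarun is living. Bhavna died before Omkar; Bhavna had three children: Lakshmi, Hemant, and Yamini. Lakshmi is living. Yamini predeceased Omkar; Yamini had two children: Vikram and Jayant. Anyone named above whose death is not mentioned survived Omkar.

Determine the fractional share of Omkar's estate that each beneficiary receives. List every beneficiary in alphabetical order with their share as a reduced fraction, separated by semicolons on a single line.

Deepa 1/2; Eshan 1/18; Hemant 1/18; Jayant 1/36; Lakshmi 1/18; Rajiv 1/18; Sarita 1/18; Tarun 1/6; Vikram 1/36

Deepa, as surviving spouse, takes 1/2.
The remaining 1/2 passes to Omkar's descendants per stirpes.
The 1/2 is divided into 3 equal shares of 1/6 among Manoj, Tarun, Bhavna.
Manoj predeceased; the 1/6 allotted to Manoj's branch passes to Manoj's issue by representation.
Falguni's line is the sole branch at this level, so the full 1/6 passes to Falguni's issue by representation.
Girish's line is the sole branch at this level, so the full 1/6 passes to Girish's issue by representation.
The 1/6 is divided into 3 equal shares of 1/18 among Rajiv, Sarita, Eshan.
Rajiv is living and takes 1/18.
Sarita is living and takes 1/18.
Eshan is living and takes 1/18.
Tarun is living and takes 1/6.
Bhavna predeceased; the 1/6 allotted to Bhavna's branch passes to Bhavna's issue by representation.
The 1/6 is divided into 3 equal shares of 1/18 among Lakshmi, Hemant, Yamini.
Lakshmi is living and takes 1/18.
Hemant is living and takes 1/18.
Yamini predeceased; the 1/18 allotted to Yamini's branch passes to Yamini's issue by representation.
The 1/18 is divided into 2 equal shares of 1/36 among Vikram, Jayant.
Vikram is living and takes 1/36.
Jayant is living and takes 1/36.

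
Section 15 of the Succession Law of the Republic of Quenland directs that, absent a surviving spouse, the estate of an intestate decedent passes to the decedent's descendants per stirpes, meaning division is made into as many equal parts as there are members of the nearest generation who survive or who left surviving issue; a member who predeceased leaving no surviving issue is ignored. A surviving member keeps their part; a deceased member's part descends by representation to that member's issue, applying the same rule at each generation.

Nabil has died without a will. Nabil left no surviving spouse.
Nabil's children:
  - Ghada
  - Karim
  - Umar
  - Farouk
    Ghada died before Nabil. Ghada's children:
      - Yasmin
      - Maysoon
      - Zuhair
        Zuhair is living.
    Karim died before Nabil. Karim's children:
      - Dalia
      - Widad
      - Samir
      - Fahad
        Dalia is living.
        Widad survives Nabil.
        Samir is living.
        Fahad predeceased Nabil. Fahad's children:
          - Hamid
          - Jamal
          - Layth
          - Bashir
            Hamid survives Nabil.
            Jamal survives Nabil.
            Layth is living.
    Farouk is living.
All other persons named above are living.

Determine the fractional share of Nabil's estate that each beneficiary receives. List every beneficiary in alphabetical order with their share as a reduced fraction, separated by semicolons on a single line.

There is no surviving spouse, so the entire estate passes to Nabil's descendants per stirpes.
The estate is divided into 4 equal shares of 1/4 among Ghada, Karim, Umar, Farouk.
Ghada predeceased; the 1/4 allotted to Ghada's branch passes to Ghada's issue by representation.
The 1/4 is divided into 3 equal shares of 1/12 among Yasmin, Maysoon, Zuhair.
Yasmin is living and takes 1/12.
Maysoon is living and takes 1/12.
Zuhair is living and takes 1/12.
Karim predeceased; the 1/4 allotted to Karim's branch passes to Karim's issue by representation.
The 1/4 is divided into 4 equal shares of 1/16 among Dalia, Widad, Samir, Fahad.
Dalia is living and takes 1/16.
Widad is living and takes 1/16.
Samir is living and takes 1/16.
Fahad predeceased; the 1/16 allotted to Fahad's branch passes to Fahad's issue by representation.
The 1/16 is divided into 4 equal shares of 1/64 among Hamid, Jamal, Layth, Bashir.
Hamid is living and takes 1/64.
Jamal is living and takes 1/64.
Layth is living and takes 1/64.
Bashir is living and takes 1/64.
Umar is living and takes 1/4.
Farouk is living and takes 1/4.

Bashir 1/64; Dalia 1/16; Farouk 1/4; Hamid 1/64; Jamal 1/64; Layth 1/64; Maysoon 1/12; Samir 1/16; Umar 1/4; Widad 1/16; Yasmin 1/12; Zuhair 1/12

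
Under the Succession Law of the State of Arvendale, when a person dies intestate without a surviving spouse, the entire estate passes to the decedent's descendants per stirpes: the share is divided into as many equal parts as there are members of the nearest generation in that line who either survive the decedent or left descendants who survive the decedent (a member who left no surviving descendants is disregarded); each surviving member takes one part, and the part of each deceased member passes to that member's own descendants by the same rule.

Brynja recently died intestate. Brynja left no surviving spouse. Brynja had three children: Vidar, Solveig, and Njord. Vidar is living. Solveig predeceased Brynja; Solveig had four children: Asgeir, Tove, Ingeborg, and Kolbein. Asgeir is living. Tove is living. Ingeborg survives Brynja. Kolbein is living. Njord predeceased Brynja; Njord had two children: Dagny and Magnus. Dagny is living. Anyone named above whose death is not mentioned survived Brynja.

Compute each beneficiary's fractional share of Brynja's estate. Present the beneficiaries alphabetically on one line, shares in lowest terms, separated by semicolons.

Asgeir 1/12; Dagny 1/6; Ingeborg 1/12; Kolbein 1/12; Magnus 1/6; Tove 1/12; Vidar 1/3

There is no surviving spouse, so the entire estate passes to Brynja's descendants per stirpes.
The estate is divided into 3 equal shares of 1/3 among Vidar, Solveig, Njord.
Vidar is living and takes 1/3.
Solveig predeceased; the 1/3 allotted to Solveig's branch passes to Solveig's issue by representation.
The 1/3 is divided into 4 equal shares of 1/12 among Asgeir, Tove, Ingeborg, Kolbein.
Asgeir is living and takes 1/12.
Tove is living and takes 1/12.
Ingeborg is living and takes 1/12.
Kolbein is living and takes 1/12.
Njord predeceased; the 1/3 allotted to Njord's branch passes to Njord's issue by representation.
The 1/3 is divided into 2 equal shares of 1/6 among Dagny, Magnus.
Dagny is living and takes 1/6.
Magnus is living and takes 1/6.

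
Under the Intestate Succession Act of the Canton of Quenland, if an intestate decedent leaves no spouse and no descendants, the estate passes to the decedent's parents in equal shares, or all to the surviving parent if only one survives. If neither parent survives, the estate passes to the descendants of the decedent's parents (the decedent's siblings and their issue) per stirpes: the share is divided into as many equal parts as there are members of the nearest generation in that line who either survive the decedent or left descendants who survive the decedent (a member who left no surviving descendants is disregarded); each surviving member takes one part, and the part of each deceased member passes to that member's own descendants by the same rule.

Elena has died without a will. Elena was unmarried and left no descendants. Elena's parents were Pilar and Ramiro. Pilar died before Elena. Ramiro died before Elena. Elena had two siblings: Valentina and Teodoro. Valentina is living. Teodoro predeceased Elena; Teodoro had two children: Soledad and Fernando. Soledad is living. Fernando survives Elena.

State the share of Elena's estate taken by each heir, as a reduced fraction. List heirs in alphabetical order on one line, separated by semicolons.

Neither parent survives and there are no descendants, so the estate passes to Elena's siblings and their issue per stirpes.
The estate is divided into 2 equal shares of 1/2 among Valentina, Teodoro.
Valentina is living and takes 1/2.
Teodoro predeceased; the 1/2 allotted to Teodoro's branch passes to Teodoro's issue by representation.
The 1/2 is divided into 2 equal shares of 1/4 among Soledad, Fernando.
Soledad is living and takes 1/4.
Fernando is living and takes 1/4.

Fernando 1/4; Soledad 1/4; Valentina 1/2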